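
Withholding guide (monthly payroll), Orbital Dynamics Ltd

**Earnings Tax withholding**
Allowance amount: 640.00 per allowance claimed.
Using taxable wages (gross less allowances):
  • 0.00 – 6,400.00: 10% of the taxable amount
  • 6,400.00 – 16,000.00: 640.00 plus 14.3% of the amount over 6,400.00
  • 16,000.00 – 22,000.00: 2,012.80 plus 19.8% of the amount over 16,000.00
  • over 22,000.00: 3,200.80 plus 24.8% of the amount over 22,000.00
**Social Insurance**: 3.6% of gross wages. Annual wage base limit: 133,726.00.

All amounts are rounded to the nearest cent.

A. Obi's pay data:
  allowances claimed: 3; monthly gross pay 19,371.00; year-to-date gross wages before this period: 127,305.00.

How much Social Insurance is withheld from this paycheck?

231.16

Social Insurance: cap 133,726.00 − YTD 127,305.00 = 6,421.00 subject; 3.6% × 6,421.00 = 231.16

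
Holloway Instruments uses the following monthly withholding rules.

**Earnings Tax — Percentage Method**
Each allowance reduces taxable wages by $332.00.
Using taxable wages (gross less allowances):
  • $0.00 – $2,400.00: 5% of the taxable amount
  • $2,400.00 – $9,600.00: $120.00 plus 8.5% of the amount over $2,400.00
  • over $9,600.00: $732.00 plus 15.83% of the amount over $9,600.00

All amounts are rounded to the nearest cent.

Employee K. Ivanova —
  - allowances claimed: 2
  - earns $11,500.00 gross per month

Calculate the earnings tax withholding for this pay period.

Earnings Tax: taxable = $11,500.00 − 2×$332.00 = $10,836.00
  $732.00 + 15.83% × ($10,836.00 − $9,600.00) = $732.00 + 15.83% × $1,236.00 = $927.66

$927.66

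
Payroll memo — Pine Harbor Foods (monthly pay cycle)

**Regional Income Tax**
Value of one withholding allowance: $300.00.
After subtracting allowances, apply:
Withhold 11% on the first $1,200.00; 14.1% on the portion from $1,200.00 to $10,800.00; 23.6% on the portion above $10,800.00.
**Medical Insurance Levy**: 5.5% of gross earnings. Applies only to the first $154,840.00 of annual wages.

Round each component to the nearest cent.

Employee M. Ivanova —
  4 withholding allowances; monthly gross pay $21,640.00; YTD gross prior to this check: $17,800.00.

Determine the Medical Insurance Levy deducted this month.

Medical Insurance Levy: 5.5% × $21,640.00 = $1,190.20

$1,190.20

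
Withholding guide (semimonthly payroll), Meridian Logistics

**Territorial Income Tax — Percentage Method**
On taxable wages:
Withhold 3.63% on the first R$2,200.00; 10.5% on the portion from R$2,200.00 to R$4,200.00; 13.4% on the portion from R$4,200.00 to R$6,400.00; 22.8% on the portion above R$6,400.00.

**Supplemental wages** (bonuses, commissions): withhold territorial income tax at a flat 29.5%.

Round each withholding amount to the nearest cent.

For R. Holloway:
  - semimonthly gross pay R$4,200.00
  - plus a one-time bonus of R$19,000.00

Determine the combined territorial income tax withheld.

Territorial Income Tax: taxable = R$4,200.00
  R$79.86 + 10.5% × (R$4,200.00 − R$2,200.00) = R$79.86 + 10.5% × R$2,000.00 = R$289.86
Supplemental (29.5% flat on bonus): 29.5% × R$19,000.00 = R$5,605.00
Total territorial income tax: R$289.86 + R$5,605.00 = R$5,894.86

R$5,894.86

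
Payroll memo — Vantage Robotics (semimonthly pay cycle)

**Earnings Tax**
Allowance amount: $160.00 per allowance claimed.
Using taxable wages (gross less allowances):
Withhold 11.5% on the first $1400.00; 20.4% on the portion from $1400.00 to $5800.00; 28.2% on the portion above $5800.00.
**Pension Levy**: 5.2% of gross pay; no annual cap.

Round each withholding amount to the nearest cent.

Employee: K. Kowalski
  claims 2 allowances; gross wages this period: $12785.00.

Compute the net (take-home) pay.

$9182.05

Earnings Tax: taxable = $12785.00 − 2×$160.00 = $12465.00
  $1058.60 + 28.2% × ($12465.00 − $5800.00) = $1058.60 + 28.2% × $6665.00 = $2938.13
Pension Levy: 5.2% × $12785.00 = $664.82
Total withheld: $2938.13 + $664.82 = $3602.95
Net pay: $12785.00 − $3602.95 = $9182.05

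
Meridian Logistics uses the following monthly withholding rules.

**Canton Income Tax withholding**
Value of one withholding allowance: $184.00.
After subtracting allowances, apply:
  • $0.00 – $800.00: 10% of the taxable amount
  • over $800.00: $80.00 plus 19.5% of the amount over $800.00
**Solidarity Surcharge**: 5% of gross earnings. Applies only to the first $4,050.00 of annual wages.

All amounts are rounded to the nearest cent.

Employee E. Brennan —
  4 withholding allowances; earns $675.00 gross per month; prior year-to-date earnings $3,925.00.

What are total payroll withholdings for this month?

$6.25

Canton Income Tax: taxable = $675.00 − 4×$184.00 = $-61.00
  Taxable ≤ 0 → $0.00
Solidarity Surcharge: cap $4,050.00 − YTD $3,925.00 = $125.00 subject; 5% × $125.00 = $6.25
Total: $0.00 + $6.25 = $6.25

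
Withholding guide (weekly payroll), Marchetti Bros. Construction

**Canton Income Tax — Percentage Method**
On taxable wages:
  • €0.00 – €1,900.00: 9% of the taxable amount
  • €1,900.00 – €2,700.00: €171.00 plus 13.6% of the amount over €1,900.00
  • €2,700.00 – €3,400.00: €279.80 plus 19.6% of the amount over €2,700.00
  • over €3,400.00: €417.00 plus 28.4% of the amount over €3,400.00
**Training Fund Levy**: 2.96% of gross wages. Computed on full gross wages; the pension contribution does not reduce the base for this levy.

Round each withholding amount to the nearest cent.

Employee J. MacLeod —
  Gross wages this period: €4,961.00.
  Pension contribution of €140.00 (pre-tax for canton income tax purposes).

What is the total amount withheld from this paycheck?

€967.41

Canton Income Tax: taxable = €4,961.00 − €140.00 = €4,821.00
  €417.00 + 28.4% × (€4,821.00 − €3,400.00) = €417.00 + 28.4% × €1,421.00 = €820.56
Training Fund Levy: 2.96% × €4,961.00 = €146.85
Total: €820.56 + €146.85 = €967.41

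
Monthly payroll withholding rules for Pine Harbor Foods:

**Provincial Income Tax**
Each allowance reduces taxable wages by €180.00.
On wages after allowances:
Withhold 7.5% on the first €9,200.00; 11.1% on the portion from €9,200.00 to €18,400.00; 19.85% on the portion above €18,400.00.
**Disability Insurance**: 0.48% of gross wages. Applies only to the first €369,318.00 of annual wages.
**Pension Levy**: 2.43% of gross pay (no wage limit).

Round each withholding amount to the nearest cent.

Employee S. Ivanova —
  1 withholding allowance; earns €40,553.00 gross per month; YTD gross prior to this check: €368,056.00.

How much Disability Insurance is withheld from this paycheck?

€6.06

Disability Insurance: cap €369,318.00 − YTD €368,056.00 = €1,262.00 subject; 0.48% × €1,262.00 = €6.06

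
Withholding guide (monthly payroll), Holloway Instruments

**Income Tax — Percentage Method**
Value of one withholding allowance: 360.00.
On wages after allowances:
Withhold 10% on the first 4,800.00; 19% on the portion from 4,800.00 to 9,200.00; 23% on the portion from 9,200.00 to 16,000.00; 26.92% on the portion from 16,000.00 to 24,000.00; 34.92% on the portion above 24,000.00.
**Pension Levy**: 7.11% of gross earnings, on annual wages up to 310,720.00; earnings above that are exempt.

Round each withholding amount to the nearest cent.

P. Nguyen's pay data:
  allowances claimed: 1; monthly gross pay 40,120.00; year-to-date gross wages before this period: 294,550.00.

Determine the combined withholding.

Income Tax: taxable = 40,120.00 − 1×360.00 = 39,760.00
  5,033.60 + 34.92% × (39,760.00 − 24,000.00) = 5,033.60 + 34.92% × 15,760.00 = 10,536.99
Pension Levy: cap 310,720.00 − YTD 294,550.00 = 16,170.00 subject; 7.11% × 16,170.00 = 1,149.69
Total: 10,536.99 + 1,149.69 = 11,686.68

11,686.68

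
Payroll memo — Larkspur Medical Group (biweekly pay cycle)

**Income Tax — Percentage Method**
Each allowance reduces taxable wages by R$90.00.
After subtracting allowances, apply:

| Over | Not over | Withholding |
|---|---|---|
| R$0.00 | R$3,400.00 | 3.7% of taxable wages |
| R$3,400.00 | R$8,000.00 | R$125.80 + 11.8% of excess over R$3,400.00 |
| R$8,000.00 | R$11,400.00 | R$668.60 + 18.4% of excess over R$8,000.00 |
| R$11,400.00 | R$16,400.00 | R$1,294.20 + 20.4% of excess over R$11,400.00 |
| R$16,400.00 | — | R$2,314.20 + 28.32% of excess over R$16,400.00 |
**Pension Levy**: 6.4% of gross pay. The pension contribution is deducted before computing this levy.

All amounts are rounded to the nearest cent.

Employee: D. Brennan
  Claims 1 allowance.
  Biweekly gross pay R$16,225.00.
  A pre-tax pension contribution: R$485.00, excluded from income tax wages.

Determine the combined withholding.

R$3,168.56

Income Tax: taxable = R$16,225.00 − R$485.00 − 1×R$90.00 = R$15,650.00
  R$1,294.20 + 20.4% × (R$15,650.00 − R$11,400.00) = R$1,294.20 + 20.4% × R$4,250.00 = R$2,161.20
Pension Levy: 6.4% × R$15,740.00 = R$1,007.36
Total: R$2,161.20 + R$1,007.36 = R$3,168.56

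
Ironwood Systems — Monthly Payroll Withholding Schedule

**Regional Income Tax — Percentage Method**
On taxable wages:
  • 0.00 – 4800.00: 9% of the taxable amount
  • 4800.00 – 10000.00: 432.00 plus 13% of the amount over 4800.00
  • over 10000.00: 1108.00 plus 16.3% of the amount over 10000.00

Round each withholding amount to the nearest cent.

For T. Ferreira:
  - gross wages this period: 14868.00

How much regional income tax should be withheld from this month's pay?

Regional Income Tax: taxable = 14868.00
  1108.00 + 16.3% × (14868.00 − 10000.00) = 1108.00 + 16.3% × 4868.00 = 1901.48

1901.48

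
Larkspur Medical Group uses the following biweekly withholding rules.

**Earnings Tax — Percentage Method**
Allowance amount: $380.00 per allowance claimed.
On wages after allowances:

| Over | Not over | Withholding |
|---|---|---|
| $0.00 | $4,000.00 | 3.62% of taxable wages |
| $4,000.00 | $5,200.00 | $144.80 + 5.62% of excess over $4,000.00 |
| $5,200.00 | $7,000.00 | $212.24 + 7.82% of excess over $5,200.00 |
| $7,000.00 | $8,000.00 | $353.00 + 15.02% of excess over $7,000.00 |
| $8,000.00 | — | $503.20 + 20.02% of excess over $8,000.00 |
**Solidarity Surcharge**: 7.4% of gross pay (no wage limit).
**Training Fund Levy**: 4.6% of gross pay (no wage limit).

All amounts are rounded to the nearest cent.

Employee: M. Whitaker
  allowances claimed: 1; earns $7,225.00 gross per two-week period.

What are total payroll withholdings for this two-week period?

Earnings Tax: taxable = $7,225.00 − 1×$380.00 = $6,845.00
  $212.24 + 7.82% × ($6,845.00 − $5,200.00) = $212.24 + 7.82% × $1,645.00 = $340.88
Solidarity Surcharge: 7.4% × $7,225.00 = $534.65
Training Fund Levy: 4.6% × $7,225.00 = $332.35
Total: $340.88 + $534.65 + $332.35 = $1,207.88

$1,207.88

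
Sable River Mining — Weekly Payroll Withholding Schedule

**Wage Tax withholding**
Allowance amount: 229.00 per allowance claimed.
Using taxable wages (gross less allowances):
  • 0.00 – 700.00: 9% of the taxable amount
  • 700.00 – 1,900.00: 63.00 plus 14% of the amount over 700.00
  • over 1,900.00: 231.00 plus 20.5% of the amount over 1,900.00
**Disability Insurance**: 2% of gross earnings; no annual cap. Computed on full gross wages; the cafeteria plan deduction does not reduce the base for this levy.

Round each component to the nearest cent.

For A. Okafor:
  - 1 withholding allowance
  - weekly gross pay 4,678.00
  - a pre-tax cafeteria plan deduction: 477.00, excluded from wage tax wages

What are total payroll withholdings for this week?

Wage Tax: taxable = 4,678.00 − 477.00 − 1×229.00 = 3,972.00
  231.00 + 20.5% × (3,972.00 − 1,900.00) = 231.00 + 20.5% × 2,072.00 = 655.76
Disability Insurance: 2% × 4,678.00 = 93.56
Total: 655.76 + 93.56 = 749.32

749.32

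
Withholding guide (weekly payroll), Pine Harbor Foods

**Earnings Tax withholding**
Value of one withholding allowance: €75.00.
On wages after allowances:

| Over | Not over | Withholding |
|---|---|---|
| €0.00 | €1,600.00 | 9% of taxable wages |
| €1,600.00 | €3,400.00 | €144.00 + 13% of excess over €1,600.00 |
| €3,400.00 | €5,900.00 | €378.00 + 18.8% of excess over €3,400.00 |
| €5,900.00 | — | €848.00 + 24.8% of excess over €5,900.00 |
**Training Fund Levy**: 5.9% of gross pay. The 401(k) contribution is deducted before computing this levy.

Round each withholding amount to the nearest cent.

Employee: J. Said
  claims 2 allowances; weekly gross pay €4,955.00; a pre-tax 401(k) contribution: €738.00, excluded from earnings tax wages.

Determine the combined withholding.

€752.20

Earnings Tax: taxable = €4,955.00 − €738.00 − 2×€75.00 = €4,067.00
  €378.00 + 18.8% × (€4,067.00 − €3,400.00) = €378.00 + 18.8% × €667.00 = €503.40
Training Fund Levy: 5.9% × €4,217.00 = €248.80
Total: €503.40 + €248.80 = €752.20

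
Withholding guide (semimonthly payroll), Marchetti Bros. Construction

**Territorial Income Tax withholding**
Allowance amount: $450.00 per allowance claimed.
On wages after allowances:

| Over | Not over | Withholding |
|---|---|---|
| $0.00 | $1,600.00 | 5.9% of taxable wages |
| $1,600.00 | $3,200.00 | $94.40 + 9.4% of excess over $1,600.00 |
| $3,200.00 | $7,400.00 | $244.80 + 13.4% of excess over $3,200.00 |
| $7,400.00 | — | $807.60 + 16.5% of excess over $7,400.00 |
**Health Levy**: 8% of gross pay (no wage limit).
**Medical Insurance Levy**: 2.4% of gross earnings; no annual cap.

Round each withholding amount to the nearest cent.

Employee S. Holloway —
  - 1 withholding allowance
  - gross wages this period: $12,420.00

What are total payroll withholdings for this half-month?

Territorial Income Tax: taxable = $12,420.00 − 1×$450.00 = $11,970.00
  $807.60 + 16.5% × ($11,970.00 − $7,400.00) = $807.60 + 16.5% × $4,570.00 = $1,561.65
Health Levy: 8% × $12,420.00 = $993.60
Medical Insurance Levy: 2.4% × $12,420.00 = $298.08
Total: $1,561.65 + $993.60 + $298.08 = $2,853.33

$2,853.33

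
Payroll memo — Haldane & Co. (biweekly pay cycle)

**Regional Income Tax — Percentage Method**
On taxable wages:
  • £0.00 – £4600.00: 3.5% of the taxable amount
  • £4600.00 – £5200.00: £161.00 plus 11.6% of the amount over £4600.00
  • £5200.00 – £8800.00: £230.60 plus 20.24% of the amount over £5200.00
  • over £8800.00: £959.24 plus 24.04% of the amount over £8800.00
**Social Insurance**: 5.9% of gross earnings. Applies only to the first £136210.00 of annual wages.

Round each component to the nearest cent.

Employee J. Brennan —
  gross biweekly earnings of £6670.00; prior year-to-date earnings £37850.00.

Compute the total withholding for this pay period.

Regional Income Tax: taxable = £6670.00
  £230.60 + 20.24% × (£6670.00 − £5200.00) = £230.60 + 20.24% × £1470.00 = £528.13
Social Insurance: 5.9% × £6670.00 = £393.53
Total: £528.13 + £393.53 = £921.66

£921.66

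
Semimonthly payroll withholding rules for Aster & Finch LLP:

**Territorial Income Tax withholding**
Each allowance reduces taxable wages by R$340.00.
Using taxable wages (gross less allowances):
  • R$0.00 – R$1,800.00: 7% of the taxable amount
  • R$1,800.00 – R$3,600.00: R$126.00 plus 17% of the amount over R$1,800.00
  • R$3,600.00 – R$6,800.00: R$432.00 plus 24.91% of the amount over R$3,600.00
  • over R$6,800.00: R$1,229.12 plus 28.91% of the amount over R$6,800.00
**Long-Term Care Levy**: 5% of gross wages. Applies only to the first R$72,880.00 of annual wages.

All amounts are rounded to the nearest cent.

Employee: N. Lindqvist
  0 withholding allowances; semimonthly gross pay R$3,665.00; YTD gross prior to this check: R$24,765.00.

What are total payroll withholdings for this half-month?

R$631.44

Territorial Income Tax: taxable = R$3,665.00
  R$432.00 + 24.91% × (R$3,665.00 − R$3,600.00) = R$432.00 + 24.91% × R$65.00 = R$448.19
Long-Term Care Levy: 5% × R$3,665.00 = R$183.25
Total: R$448.19 + R$183.25 = R$631.44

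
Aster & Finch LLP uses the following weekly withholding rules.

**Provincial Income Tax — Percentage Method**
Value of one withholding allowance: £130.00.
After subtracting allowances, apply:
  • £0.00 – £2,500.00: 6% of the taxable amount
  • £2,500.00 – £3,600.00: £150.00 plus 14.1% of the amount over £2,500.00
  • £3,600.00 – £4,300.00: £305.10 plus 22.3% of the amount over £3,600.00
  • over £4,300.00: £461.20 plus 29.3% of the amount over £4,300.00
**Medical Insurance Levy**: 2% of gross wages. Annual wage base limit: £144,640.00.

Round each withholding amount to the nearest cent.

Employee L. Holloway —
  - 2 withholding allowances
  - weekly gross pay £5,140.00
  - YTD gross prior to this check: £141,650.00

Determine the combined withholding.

Provincial Income Tax: taxable = £5,140.00 − 2×£130.00 = £4,880.00
  £461.20 + 29.3% × (£4,880.00 − £4,300.00) = £461.20 + 29.3% × £580.00 = £631.14
Medical Insurance Levy: cap £144,640.00 − YTD £141,650.00 = £2,990.00 subject; 2% × £2,990.00 = £59.80
Total: £631.14 + £59.80 = £690.94

£690.94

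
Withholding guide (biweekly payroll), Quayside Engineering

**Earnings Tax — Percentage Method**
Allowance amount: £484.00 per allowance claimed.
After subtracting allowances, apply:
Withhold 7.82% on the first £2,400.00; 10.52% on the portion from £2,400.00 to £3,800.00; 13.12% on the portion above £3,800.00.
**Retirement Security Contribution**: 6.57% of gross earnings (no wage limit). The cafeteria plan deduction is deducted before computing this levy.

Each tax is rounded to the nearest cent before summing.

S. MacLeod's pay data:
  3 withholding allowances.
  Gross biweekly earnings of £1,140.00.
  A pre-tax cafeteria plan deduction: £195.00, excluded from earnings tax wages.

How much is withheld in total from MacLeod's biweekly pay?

£62.09

Earnings Tax: taxable = £1,140.00 − £195.00 − 3×£484.00 = £-507.00
  Taxable ≤ 0 → £0.00
Retirement Security Contribution: 6.57% × £945.00 = £62.09
Total: £0.00 + £62.09 = £62.09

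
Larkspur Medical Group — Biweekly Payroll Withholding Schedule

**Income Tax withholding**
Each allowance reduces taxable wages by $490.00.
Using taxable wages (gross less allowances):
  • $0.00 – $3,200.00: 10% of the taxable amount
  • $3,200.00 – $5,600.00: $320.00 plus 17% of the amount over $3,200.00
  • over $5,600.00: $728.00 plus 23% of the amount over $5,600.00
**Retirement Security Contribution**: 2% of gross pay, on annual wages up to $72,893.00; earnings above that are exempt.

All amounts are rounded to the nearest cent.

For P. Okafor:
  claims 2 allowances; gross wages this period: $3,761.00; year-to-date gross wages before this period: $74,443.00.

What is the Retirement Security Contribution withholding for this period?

Retirement Security Contribution: YTD $74,443.00 ≥ cap $72,893.00 → $0.00

$0.00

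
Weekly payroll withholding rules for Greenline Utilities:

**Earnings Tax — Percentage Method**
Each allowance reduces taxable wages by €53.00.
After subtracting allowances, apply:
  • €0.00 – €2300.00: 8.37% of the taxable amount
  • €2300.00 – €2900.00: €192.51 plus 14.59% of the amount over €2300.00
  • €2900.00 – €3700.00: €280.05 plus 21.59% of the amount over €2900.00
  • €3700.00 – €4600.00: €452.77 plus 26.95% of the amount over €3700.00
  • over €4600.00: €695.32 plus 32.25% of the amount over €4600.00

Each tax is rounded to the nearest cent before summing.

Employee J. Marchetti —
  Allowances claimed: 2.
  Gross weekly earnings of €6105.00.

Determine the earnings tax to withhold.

€1146.50

Earnings Tax: taxable = €6105.00 − 2×€53.00 = €5999.00
  €695.32 + 32.25% × (€5999.00 − €4600.00) = €695.32 + 32.25% × €1399.00 = €1146.50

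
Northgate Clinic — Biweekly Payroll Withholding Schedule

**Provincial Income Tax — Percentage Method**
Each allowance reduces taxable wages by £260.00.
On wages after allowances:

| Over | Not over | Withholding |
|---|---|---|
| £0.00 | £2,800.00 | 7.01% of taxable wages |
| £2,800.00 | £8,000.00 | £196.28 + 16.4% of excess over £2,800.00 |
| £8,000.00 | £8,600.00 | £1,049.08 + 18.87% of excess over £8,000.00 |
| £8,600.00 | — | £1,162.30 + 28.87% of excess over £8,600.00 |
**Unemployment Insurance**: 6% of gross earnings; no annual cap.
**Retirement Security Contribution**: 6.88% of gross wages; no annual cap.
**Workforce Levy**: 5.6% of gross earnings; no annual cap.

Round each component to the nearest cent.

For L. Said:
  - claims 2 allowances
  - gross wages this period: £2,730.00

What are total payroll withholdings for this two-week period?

£659.42

Provincial Income Tax: taxable = £2,730.00 − 2×£260.00 = £2,210.00
  7.01% × £2,210.00 = £154.92
Unemployment Insurance: 6% × £2,730.00 = £163.80
Retirement Security Contribution: 6.88% × £2,730.00 = £187.82
Workforce Levy: 5.6% × £2,730.00 = £152.88
Total: £154.92 + £163.80 + £187.82 + £152.88 = £659.42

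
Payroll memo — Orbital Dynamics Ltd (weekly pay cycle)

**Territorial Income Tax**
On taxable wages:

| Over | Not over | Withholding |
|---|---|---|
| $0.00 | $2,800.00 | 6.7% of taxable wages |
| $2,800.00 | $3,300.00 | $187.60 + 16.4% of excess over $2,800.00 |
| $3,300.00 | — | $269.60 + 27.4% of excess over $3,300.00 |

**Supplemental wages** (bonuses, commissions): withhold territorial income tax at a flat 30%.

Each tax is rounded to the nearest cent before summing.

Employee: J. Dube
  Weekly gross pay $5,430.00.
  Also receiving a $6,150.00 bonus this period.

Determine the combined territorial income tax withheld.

$2,698.22

Territorial Income Tax: taxable = $5,430.00
  $269.60 + 27.4% × ($5,430.00 − $3,300.00) = $269.60 + 27.4% × $2,130.00 = $853.22
Supplemental (30% flat on bonus): 30% × $6,150.00 = $1,845.00
Total territorial income tax: $853.22 + $1,845.00 = $2,698.22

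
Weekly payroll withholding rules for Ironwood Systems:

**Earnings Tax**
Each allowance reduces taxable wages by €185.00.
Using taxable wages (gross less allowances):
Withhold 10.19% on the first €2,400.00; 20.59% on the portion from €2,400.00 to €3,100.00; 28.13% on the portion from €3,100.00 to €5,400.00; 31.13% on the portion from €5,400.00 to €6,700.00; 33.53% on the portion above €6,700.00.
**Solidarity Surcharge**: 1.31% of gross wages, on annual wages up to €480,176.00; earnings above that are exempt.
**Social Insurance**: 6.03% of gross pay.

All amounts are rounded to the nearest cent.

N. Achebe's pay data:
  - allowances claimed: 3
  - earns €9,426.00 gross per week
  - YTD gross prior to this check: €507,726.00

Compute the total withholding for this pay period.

Earnings Tax: taxable = €9,426.00 − 3×€185.00 = €8,871.00
  €1,440.37 + 33.53% × (€8,871.00 − €6,700.00) = €1,440.37 + 33.53% × €2,171.00 = €2,168.31
Solidarity Surcharge: YTD €507,726.00 ≥ cap €480,176.00 → €0.00
Social Insurance: 6.03% × €9,426.00 = €568.39
Total: €2,168.31 + €0.00 + €568.39 = €2,736.70

€2,736.70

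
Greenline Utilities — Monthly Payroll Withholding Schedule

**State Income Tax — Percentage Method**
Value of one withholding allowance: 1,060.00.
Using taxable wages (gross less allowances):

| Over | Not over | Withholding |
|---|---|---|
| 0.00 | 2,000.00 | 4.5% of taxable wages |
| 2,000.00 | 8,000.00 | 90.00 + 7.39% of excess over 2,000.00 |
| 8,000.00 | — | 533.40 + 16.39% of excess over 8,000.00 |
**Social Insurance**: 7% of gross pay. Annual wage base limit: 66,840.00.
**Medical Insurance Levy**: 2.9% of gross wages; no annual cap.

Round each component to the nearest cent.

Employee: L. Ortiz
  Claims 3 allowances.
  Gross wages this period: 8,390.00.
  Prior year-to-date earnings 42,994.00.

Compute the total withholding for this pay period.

State Income Tax: taxable = 8,390.00 − 3×1,060.00 = 5,210.00
  90.00 + 7.39% × (5,210.00 − 2,000.00) = 90.00 + 7.39% × 3,210.00 = 327.22
Social Insurance: 7% × 8,390.00 = 587.30
Medical Insurance Levy: 2.9% × 8,390.00 = 243.31
Total: 327.22 + 587.30 + 243.31 = 1,157.83

1,157.83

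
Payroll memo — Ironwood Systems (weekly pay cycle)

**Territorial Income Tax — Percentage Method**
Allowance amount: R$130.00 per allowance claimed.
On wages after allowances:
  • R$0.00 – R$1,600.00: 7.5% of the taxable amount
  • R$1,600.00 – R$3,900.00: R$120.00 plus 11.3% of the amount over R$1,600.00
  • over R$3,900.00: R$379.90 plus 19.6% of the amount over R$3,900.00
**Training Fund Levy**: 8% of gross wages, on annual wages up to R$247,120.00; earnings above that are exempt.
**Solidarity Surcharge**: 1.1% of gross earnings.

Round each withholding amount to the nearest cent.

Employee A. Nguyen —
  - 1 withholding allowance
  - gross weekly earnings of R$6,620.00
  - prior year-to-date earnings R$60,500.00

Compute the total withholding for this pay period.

Territorial Income Tax: taxable = R$6,620.00 − 1×R$130.00 = R$6,490.00
  R$379.90 + 19.6% × (R$6,490.00 − R$3,900.00) = R$379.90 + 19.6% × R$2,590.00 = R$887.54
Training Fund Levy: 8% × R$6,620.00 = R$529.60
Solidarity Surcharge: 1.1% × R$6,620.00 = R$72.82
Total: R$887.54 + R$529.60 + R$72.82 = R$1,489.96

R$1,489.96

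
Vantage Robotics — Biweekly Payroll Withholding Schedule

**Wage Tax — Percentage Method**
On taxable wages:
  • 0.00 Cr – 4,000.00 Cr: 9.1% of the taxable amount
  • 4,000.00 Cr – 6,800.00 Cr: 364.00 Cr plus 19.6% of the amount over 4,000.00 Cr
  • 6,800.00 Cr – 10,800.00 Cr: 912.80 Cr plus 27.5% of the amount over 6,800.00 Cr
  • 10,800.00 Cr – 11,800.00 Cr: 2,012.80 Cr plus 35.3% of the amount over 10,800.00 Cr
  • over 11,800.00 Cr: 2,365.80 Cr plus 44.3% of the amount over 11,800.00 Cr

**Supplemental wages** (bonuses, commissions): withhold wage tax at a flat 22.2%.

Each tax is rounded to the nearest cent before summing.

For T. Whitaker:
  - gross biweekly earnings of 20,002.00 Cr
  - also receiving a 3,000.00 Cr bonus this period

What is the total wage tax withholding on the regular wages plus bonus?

6,665.29 Cr

Wage Tax: taxable = 20,002.00 Cr
  2,365.80 Cr + 44.3% × (20,002.00 Cr − 11,800.00 Cr) = 2,365.80 Cr + 44.3% × 8,202.00 Cr = 5,999.29 Cr
Supplemental (22.2% flat on bonus): 22.2% × 3,000.00 Cr = 666.00 Cr
Total wage tax: 5,999.29 Cr + 666.00 Cr = 6,665.29 Cr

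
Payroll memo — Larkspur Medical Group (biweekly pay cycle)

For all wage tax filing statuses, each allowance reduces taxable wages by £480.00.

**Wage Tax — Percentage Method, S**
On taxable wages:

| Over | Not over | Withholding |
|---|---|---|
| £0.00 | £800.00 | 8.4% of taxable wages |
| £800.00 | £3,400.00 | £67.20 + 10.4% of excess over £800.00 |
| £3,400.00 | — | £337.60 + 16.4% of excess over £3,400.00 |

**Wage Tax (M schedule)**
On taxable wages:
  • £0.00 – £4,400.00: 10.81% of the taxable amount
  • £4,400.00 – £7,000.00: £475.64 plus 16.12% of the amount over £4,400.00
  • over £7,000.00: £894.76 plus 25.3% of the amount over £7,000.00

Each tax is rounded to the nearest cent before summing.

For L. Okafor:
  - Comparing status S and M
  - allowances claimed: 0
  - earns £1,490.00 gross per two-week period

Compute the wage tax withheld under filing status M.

Wage Tax (M): taxable = £1,490.00
  10.81% × £1,490.00 = £161.07

£161.07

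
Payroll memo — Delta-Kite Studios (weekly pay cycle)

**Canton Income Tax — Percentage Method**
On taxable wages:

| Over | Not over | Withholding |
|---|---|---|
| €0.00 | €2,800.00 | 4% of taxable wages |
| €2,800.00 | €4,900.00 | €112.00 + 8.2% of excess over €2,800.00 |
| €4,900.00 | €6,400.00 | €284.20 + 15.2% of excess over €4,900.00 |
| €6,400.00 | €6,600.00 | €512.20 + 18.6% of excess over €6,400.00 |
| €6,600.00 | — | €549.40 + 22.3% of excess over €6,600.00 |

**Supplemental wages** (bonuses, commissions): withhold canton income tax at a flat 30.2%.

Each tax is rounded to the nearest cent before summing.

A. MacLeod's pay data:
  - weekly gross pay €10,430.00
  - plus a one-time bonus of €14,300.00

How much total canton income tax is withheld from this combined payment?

€5,722.09

Canton Income Tax: taxable = €10,430.00
  €549.40 + 22.3% × (€10,430.00 − €6,600.00) = €549.40 + 22.3% × €3,830.00 = €1,403.49
Supplemental (30.2% flat on bonus): 30.2% × €14,300.00 = €4,318.60
Total canton income tax: €1,403.49 + €4,318.60 = €5,722.09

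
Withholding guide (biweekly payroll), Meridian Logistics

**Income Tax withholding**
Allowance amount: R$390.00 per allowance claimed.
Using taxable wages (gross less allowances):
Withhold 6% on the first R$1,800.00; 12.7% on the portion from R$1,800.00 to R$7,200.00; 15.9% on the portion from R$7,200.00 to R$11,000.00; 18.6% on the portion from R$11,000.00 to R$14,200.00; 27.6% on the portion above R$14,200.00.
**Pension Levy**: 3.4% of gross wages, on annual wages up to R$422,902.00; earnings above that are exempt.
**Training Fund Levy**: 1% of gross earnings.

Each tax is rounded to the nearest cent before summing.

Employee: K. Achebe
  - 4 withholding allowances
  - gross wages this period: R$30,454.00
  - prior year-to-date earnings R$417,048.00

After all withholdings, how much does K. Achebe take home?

R$23,901.68

Income Tax: taxable = R$30,454.00 − 4×R$390.00 = R$28,894.00
  R$1,993.20 + 27.6% × (R$28,894.00 − R$14,200.00) = R$1,993.20 + 27.6% × R$14,694.00 = R$6,048.74
Pension Levy: cap R$422,902.00 − YTD R$417,048.00 = R$5,854.00 subject; 3.4% × R$5,854.00 = R$199.04
Training Fund Levy: 1% × R$30,454.00 = R$304.54
Total withheld: R$6,048.74 + R$199.04 + R$304.54 = R$6,552.32
Net pay: R$30,454.00 − R$6,552.32 = R$23,901.68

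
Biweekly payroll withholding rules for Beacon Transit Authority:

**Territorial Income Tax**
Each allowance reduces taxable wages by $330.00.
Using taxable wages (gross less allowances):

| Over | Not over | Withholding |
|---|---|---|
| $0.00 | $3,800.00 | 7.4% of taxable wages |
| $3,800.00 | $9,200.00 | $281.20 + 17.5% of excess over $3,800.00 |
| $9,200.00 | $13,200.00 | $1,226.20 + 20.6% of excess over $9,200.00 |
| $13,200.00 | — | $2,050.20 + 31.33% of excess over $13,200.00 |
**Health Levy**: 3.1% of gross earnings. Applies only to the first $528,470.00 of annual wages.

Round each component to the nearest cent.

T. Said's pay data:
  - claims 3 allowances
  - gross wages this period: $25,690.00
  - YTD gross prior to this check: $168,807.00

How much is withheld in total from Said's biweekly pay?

$6,449.54

Territorial Income Tax: taxable = $25,690.00 − 3×$330.00 = $24,700.00
  $2,050.20 + 31.33% × ($24,700.00 − $13,200.00) = $2,050.20 + 31.33% × $11,500.00 = $5,653.15
Health Levy: 3.1% × $25,690.00 = $796.39
Total: $5,653.15 + $796.39 = $6,449.54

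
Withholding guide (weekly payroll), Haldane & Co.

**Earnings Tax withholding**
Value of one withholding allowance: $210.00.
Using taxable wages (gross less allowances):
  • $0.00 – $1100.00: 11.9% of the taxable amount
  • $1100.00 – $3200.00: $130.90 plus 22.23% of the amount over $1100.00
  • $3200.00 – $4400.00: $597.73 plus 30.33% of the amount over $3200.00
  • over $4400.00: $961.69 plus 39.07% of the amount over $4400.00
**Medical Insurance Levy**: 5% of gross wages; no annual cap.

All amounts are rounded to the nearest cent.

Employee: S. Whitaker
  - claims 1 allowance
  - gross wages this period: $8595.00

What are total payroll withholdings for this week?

$2948.38

Earnings Tax: taxable = $8595.00 − 1×$210.00 = $8385.00
  $961.69 + 39.07% × ($8385.00 − $4400.00) = $961.69 + 39.07% × $3985.00 = $2518.63
Medical Insurance Levy: 5% × $8595.00 = $429.75
Total: $2518.63 + $429.75 = $2948.38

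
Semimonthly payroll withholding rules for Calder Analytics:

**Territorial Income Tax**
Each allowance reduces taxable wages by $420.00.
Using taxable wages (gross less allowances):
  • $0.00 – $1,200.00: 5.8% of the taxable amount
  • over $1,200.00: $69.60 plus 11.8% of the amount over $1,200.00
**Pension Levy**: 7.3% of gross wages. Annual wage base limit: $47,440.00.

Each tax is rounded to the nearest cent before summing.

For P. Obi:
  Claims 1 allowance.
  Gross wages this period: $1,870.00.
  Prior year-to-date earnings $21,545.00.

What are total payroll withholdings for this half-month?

Territorial Income Tax: taxable = $1,870.00 − 1×$420.00 = $1,450.00
  $69.60 + 11.8% × ($1,450.00 − $1,200.00) = $69.60 + 11.8% × $250.00 = $99.10
Pension Levy: 7.3% × $1,870.00 = $136.51
Total: $99.10 + $136.51 = $235.61

$235.61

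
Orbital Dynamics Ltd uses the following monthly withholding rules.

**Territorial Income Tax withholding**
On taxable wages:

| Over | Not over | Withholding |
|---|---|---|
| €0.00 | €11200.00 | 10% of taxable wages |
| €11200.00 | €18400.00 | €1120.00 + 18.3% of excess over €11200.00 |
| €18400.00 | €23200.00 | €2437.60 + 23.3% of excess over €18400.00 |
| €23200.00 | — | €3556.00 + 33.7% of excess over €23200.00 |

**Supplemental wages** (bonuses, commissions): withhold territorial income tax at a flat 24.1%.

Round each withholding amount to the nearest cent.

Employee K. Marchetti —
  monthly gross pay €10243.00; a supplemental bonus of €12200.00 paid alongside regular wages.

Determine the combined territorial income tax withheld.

€3964.50

Territorial Income Tax: taxable = €10243.00
  10% × €10243.00 = €1024.30
Supplemental (24.1% flat on bonus): 24.1% × €12200.00 = €2940.20
Total territorial income tax: €1024.30 + €2940.20 = €3964.50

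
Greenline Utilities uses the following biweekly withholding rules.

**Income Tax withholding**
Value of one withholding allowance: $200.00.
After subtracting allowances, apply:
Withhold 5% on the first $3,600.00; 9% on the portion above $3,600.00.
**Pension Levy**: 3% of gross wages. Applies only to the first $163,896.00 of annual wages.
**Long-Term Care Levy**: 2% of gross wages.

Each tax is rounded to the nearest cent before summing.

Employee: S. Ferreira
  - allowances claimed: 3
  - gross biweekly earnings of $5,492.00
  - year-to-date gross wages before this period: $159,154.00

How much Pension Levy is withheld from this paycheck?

Pension Levy: cap $163,896.00 − YTD $159,154.00 = $4,742.00 subject; 3% × $4,742.00 = $142.26

$142.26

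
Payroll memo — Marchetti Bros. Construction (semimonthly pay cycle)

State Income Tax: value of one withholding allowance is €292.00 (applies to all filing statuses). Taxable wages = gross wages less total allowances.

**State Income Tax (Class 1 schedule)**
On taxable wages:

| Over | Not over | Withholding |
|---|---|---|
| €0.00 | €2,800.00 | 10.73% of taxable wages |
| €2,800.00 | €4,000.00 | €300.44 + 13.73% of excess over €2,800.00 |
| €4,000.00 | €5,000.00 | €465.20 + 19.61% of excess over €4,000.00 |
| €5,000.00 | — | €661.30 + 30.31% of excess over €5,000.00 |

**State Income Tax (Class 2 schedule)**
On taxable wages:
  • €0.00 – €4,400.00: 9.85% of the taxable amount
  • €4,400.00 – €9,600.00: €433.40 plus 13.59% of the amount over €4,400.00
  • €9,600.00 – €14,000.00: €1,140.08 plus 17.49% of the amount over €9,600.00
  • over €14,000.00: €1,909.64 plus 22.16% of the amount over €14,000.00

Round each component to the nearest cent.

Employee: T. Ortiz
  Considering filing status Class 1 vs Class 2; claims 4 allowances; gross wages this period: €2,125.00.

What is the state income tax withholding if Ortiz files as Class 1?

€102.69

State Income Tax (Class 1): taxable = €2,125.00 − 4×€292.00 = €957.00
  10.73% × €957.00 = €102.69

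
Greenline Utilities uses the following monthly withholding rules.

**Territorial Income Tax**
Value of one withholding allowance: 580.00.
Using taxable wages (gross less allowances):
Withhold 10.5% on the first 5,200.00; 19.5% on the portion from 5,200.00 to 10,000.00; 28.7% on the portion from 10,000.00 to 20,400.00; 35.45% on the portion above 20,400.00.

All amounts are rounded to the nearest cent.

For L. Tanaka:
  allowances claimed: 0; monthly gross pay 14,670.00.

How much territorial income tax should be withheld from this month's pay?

Territorial Income Tax: taxable = 14,670.00
  1,482.00 + 28.7% × (14,670.00 − 10,000.00) = 1,482.00 + 28.7% × 4,670.00 = 2,822.29

2,822.29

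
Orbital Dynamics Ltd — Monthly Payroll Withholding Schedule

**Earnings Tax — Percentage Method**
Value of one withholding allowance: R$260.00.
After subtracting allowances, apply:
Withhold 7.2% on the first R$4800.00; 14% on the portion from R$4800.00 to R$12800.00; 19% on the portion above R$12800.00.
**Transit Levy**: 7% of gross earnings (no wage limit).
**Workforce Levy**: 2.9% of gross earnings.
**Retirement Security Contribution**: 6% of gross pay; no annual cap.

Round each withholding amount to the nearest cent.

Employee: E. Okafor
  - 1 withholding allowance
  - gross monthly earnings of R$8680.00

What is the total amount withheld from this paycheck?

R$2232.52

Earnings Tax: taxable = R$8680.00 − 1×R$260.00 = R$8420.00
  R$345.60 + 14% × (R$8420.00 − R$4800.00) = R$345.60 + 14% × R$3620.00 = R$852.40
Transit Levy: 7% × R$8680.00 = R$607.60
Workforce Levy: 2.9% × R$8680.00 = R$251.72
Retirement Security Contribution: 6% × R$8680.00 = R$520.80
Total: R$852.40 + R$607.60 + R$251.72 + R$520.80 = R$2232.52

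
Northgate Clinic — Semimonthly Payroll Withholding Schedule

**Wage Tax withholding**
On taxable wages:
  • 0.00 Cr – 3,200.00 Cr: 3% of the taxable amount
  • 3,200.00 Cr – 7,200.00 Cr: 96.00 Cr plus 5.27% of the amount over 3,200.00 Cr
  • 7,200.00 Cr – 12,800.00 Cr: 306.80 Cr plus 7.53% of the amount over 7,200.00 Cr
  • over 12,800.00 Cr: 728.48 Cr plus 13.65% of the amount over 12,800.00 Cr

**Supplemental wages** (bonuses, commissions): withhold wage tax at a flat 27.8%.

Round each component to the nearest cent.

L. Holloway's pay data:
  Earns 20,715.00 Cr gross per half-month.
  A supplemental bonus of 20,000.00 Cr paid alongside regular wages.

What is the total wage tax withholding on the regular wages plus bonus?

7,368.88 Cr

Wage Tax: taxable = 20,715.00 Cr
  728.48 Cr + 13.65% × (20,715.00 Cr − 12,800.00 Cr) = 728.48 Cr + 13.65% × 7,915.00 Cr = 1,808.88 Cr
Supplemental (27.8% flat on bonus): 27.8% × 20,000.00 Cr = 5,560.00 Cr
Total wage tax: 1,808.88 Cr + 5,560.00 Cr = 7,368.88 Cr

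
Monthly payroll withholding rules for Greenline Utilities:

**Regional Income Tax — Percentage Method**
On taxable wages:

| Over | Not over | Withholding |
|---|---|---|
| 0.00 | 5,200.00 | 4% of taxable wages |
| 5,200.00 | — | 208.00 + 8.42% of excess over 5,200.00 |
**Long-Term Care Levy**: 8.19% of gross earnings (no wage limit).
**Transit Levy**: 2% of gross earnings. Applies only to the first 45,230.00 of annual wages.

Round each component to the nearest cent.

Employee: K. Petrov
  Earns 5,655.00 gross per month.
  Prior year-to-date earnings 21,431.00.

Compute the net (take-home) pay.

Regional Income Tax: taxable = 5,655.00
  208.00 + 8.42% × (5,655.00 − 5,200.00) = 208.00 + 8.42% × 455.00 = 246.31
Long-Term Care Levy: 8.19% × 5,655.00 = 463.14
Transit Levy: 2% × 5,655.00 = 113.10
Total withheld: 246.31 + 463.14 + 113.10 = 822.55
Net pay: 5,655.00 − 822.55 = 4,832.45

4,832.45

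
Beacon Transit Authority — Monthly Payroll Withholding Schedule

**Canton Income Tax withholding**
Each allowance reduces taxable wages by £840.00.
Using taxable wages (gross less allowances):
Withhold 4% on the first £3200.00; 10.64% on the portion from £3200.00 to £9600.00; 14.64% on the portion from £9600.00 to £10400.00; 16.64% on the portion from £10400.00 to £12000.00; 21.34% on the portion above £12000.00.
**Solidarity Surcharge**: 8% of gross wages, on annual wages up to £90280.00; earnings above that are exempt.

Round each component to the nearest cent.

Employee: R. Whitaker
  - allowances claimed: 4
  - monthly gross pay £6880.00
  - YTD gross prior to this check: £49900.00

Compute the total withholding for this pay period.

Canton Income Tax: taxable = £6880.00 − 4×£840.00 = £3520.00
  £128.00 + 10.64% × (£3520.00 − £3200.00) = £128.00 + 10.64% × £320.00 = £162.05
Solidarity Surcharge: 8% × £6880.00 = £550.40
Total: £162.05 + £550.40 = £712.45

£712.45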